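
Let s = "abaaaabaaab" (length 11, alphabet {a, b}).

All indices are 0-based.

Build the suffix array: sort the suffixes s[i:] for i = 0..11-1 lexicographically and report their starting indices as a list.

sorted suffixes:
  #0 SA[0]=2  'aaaabaaab'
  #1 SA[1]=7  'aaab'
  #2 SA[2]=3  'aaabaaab'
  #3 SA[3]=8  'aab'
  #4 SA[4]=4  'aabaaab'
  #5 SA[5]=9  'ab'
  #6 SA[6]=0  'abaaaabaaab'
  #7 SA[7]=5  'abaaab'
  #8 SA[8]=10  'b'
  #9 SA[9]=1  'baaaabaaab'
  #10 SA[10]=6  'baaab'

[2, 7, 3, 8, 4, 9, 0, 5, 10, 1, 6]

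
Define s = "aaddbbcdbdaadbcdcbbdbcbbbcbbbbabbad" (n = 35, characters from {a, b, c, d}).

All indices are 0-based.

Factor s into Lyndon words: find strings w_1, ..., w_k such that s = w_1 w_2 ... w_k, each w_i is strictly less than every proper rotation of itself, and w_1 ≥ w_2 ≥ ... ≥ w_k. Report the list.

emit factor 1: 'aaddbbcdbd' (i=0, period=10)
emit factor 2: 'aadbcdcbbdbcbbbcbbbbabbad' (i=10, period=25)

["aaddbbcdbd", "aadbcdcbbdbcbbbcbbbbabbad"]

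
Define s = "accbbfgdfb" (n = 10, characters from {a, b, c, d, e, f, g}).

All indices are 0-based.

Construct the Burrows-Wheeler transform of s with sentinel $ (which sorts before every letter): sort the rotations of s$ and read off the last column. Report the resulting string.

b$fcbcagdbf

rank  rotation     last
    0  $accbbfgdfb  b
    1  accbbfgdfb$  $
    2  b$accbbfgdf  f
    3  bbfgdfb$acc  c
    4  bfgdfb$accb  b
    5  cbbfgdfb$ac  c
    6  ccbbfgdfb$a  a
    7  dfb$accbbfg  g
    8  fb$accbbfgd  d
    9  fgdfb$accbb  b
   10  gdfb$accbbf  f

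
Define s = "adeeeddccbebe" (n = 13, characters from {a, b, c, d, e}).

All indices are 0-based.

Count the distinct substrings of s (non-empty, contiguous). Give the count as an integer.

sorted suffixes:
  #0 SA[0]=0  'adeeeddccbebe'
  #1 SA[1]=11  'be'
  #2 SA[2]=9  'bebe'
  #3 SA[3]=8  'cbebe'
  #4 SA[4]=7  'ccbebe'
  #5 SA[5]=6  'dccbebe'
  #6 SA[6]=5  'ddccbebe'
  #7 SA[7]=1  'deeeddccbebe'
  #8 SA[8]=12  'e'
  #9 SA[9]=10  'ebe'
  #10 SA[10]=4  'eddccbebe'
  #11 SA[11]=3  'eeddccbebe'
  #12 SA[12]=2  'eeeddccbebe'

SA = [0, 11, 9, 8, 7, 6, 5, 1, 12, 10, 4, 3, 2]
[i] adj suffixes → lcp
  [1] 0/11 → 0 ('')
  [2] 11/9 → 2 ('be')
  [3] 9/8 → 0 ('')
  [4] 8/7 → 1 ('c')
  [5] 7/6 → 0 ('')
  [6] 6/5 → 1 ('d')
  [7] 5/1 → 1 ('d')
  [8] 1/12 → 0 ('')
  [9] 12/10 → 1 ('e')
  [10] 10/4 → 1 ('e')
  [11] 4/3 → 1 ('e')
  [12] 3/2 → 2 ('ee')

n(n+1)/2 = 13·14/2 = 91
Σ LCP = 0 + 0 + 2 + 0 + 1 + 0 + 1 + 1 + 0 + 1 + 1 + 1 + 2 = 10
distinct = 91 − 10 = 81

81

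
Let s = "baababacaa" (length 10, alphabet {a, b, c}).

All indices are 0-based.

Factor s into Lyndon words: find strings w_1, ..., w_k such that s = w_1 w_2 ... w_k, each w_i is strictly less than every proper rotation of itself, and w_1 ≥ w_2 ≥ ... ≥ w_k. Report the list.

["b", "aababac", "a", "a"]

emit factor 1: 'b' (i=0, period=1)
emit factor 2: 'aababac' (i=1, period=7)
emit factor 3: 'a' (i=8, period=1)
emit factor 4: 'a' (i=9, period=1)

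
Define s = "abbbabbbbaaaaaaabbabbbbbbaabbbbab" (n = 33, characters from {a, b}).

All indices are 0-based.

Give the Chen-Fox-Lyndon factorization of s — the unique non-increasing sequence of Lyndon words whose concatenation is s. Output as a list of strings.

emit factor 1: 'abbbabbbb' (i=0, period=9)
emit factor 2: 'aaaaaaabbabbbbbbaabbbbab' (i=9, period=24)

["abbbabbbb", "aaaaaaabbabbbbbbaabbbbab"]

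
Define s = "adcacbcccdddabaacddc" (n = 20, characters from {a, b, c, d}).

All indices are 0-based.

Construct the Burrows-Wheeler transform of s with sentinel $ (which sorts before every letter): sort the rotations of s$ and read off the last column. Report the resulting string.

cbdca$acddabcacddadcc

rank  rotation               last
    0  $adcacbcccdddabaacddc  c
    1  aacddc$adcacbcccdddab  b
    2  abaacddc$adcacbcccddd  d
    3  acbcccdddabaacddc$adc  c
    4  acddc$adcacbcccdddaba  a
    5  adcacbcccdddabaacddc$  $
    6  baacddc$adcacbcccddda  a
    7  bcccdddabaacddc$adcac  c
    8  c$adcacbcccdddabaacdd  d
    9  cacbcccdddabaacddc$ad  d
   10  cbcccdddabaacddc$adca  a
   11  cccdddabaacddc$adcacb  b
   12  ccdddabaacddc$adcacbc  c
   13  cddc$adcacbcccdddabaa  a
   14  cdddabaacddc$adcacbcc  c
   15  dabaacddc$adcacbcccdd  d
   16  dc$adcacbcccdddabaacd  d
   17  dcacbcccdddabaacddc$a  a
   18  ddabaacddc$adcacbcccd  d
   19  ddc$adcacbcccdddabaac  c
   20  dddabaacddc$adcacbccc  c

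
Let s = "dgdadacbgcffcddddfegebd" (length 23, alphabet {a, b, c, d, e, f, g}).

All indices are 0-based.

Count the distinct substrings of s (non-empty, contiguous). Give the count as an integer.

256

rank | idx | suffix
   0 |   5 | acbgcffcddddfegebd
   1 |   3 | adacbgcffcddddfegebd
   2 |  21 | bd
   3 |   7 | bgcffcddddfegebd
   4 |   6 | cbgcffcddddfegebd
   5 |  12 | cddddfegebd
   6 |   9 | cffcddddfegebd
   7 |  22 | d
   8 |   4 | dacbgcffcddddfegebd
   9 |   2 | dadacbgcffcddddfegebd
  10 |  13 | ddddfegebd
  11 |  14 | dddfegebd
  12 |  15 | ddfegebd
  13 |  16 | dfegebd
  14 |   0 | dgdadacbgcffcddddfegebd
  15 |  20 | ebd
  16 |  18 | egebd
  17 |  11 | fcddddfegebd
  18 |  17 | fegebd
  19 |  10 | ffcddddfegebd
  20 |   8 | gcffcddddfegebd
  21 |   1 | gdadacbgcffcddddfegebd
  22 |  19 | gebd

SA = [5, 3, 21, 7, 6, 12, 9, 22, 4, 2, 13, 14, 15, 16, 0, 20, 18, 11, 17, 10, 8, 1, 19]
[i] adj suffixes → lcp
  [1] 5/3 → 1 ('a')
  [2] 3/21 → 0 ('')
  [3] 21/7 → 1 ('b')
  [4] 7/6 → 0 ('')
  [5] 6/12 → 1 ('c')
  [6] 12/9 → 1 ('c')
  [7] 9/22 → 0 ('')
  [8] 22/4 → 1 ('d')
  [9] 4/2 → 2 ('da')
  [10] 2/13 → 1 ('d')
  [11] 13/14 → 3 ('ddd')
  [12] 14/15 → 2 ('dd')
  [13] 15/16 → 1 ('d')
  [14] 16/0 → 1 ('d')
  [15] 0/20 → 0 ('')
  [16] 20/18 → 1 ('e')
  [17] 18/11 → 0 ('')
  [18] 11/17 → 1 ('f')
  [19] 17/10 → 1 ('f')
  [20] 10/8 → 0 ('')
  [21] 8/1 → 1 ('g')
  [22] 1/19 → 1 ('g')

n(n+1)/2 = 23·24/2 = 276
Σ LCP = 0 + 1 + 0 + 1 + 0 + 1 + 1 + 0 + 1 + 2 + 1 + 3 + 2 + 1 + 1 + 0 + 1 + 0 + 1 + 1 + 0 + 1 + 1 = 20
distinct = 276 − 20 = 256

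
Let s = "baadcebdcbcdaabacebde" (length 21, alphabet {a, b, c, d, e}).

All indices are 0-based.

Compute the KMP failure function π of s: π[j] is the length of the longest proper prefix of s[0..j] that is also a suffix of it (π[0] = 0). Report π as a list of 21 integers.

π[0] = 0
j=1 s[j]='a': π[1]=0 (border '')
j=2 s[j]='a': π[2]=0 (border '')
j=3 s[j]='d': π[3]=0 (border '')
j=4 s[j]='c': π[4]=0 (border '')
j=5 s[j]='e': π[5]=0 (border '')
j=6 s[j]='b': π[6]=1 (border 'b')
j=7 s[j]='d': k: 1→0; π[7]=0 (border '')
j=8 s[j]='c': π[8]=0 (border '')
j=9 s[j]='b': π[9]=1 (border 'b')
j=10 s[j]='c': k: 1→0; π[10]=0 (border '')
j=11 s[j]='d': π[11]=0 (border '')
j=12 s[j]='a': π[12]=0 (border '')
j=13 s[j]='a': π[13]=0 (border '')
j=14 s[j]='b': π[14]=1 (border 'b')
j=15 s[j]='a': π[15]=2 (border 'ba')
j=16 s[j]='c': k: 2→0; π[16]=0 (border '')
j=17 s[j]='e': π[17]=0 (border '')
j=18 s[j]='b': π[18]=1 (border 'b')
j=19 s[j]='d': k: 1→0; π[19]=0 (border '')
j=20 s[j]='e': π[20]=0 (border '')

[0, 0, 0, 0, 0, 0, 1, 0, 0, 1, 0, 0, 0, 0, 1, 2, 0, 0, 1, 0, 0]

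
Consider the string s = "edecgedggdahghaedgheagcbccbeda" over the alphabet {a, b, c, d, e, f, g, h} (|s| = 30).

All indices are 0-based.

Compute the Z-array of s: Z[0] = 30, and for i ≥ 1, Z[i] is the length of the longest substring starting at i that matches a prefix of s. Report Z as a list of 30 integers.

Z[0]=30
i=1: outside box; Z[1]=0
i=2: outside box; Z[2]=1 grow→box=[2,3)
i=3: outside box; Z[3]=0
i=4: outside box; Z[4]=0
i=5: outside box; Z[5]=2 grow→box=[5,7)
i=6: min(r-i=1, Z[1]=0)=0; Z[6]=0
i=7: outside box; Z[7]=0
i=8: outside box; Z[8]=0
i=9: outside box; Z[9]=0
i=10: outside box; Z[10]=0
i=11: outside box; Z[11]=0
i=12: outside box; Z[12]=0
i=13: outside box; Z[13]=0
i=14: outside box; Z[14]=0
i=15: outside box; Z[15]=2 grow→box=[15,17)
i=16: min(r-i=1, Z[1]=0)=0; Z[16]=0
i=17: outside box; Z[17]=0
i=18: outside box; Z[18]=0
i=19: outside box; Z[19]=1 grow→box=[19,20)
i=20: outside box; Z[20]=0
i=21: outside box; Z[21]=0
i=22: outside box; Z[22]=0
i=23: outside box; Z[23]=0
i=24: outside box; Z[24]=0
i=25: outside box; Z[25]=0
i=26: outside box; Z[26]=0
i=27: outside box; Z[27]=2 grow→box=[27,29)
i=28: min(r-i=1, Z[1]=0)=0; Z[28]=0
i=29: outside box; Z[29]=0

[30, 0, 1, 0, 0, 2, 0, 0, 0, 0, 0, 0, 0, 0, 0, 2, 0, 0, 0, 1, 0, 0, 0, 0, 0, 0, 0, 2, 0, 0]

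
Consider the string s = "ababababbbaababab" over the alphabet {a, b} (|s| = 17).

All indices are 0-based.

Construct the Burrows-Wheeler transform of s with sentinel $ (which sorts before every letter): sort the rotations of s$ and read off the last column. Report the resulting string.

rank  rotation            last
    0  $ababababbbaababab  b
    1  aababab$ababababbb  b
    2  ab$ababababbbaabab  b
    3  abab$ababababbbaab  b
    4  ababab$ababababbba  a
    5  ababababbbaababab$  $
    6  abababbbaababab$ab  b
    7  ababbbaababab$abab  b
    8  abbbaababab$ababab  b
    9  b$ababababbbaababa  a
   10  baababab$ababababb  b
   11  bab$ababababbbaaba  a
   12  babab$ababababbbaa  a
   13  babababbbaababab$a  a
   14  bababbbaababab$aba  a
   15  babbbaababab$ababa  a
   16  bbaababab$abababab  b
   17  bbbaababab$abababa  a

bbbba$bbbabaaaaaba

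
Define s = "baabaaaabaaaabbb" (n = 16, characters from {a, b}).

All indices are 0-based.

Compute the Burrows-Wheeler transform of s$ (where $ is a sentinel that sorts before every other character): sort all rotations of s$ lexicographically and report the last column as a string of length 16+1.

bbbaabaaaaabaa$ba

rank  rotation           last
    0  $baabaaaabaaaabbb  b
    1  aaaabaaaabbb$baab  b
    2  aaaabbb$baabaaaab  b
    3  aaabaaaabbb$baaba  a
    4  aaabbb$baabaaaaba  a
    5  aabaaaabaaaabbb$b  b
    6  aabaaaabbb$baabaa  a
    7  aabbb$baabaaaabaa  a
    8  abaaaabaaaabbb$ba  a
    9  abaaaabbb$baabaaa  a
   10  abbb$baabaaaabaaa  a
   11  b$baabaaaabaaaabb  b
   12  baaaabaaaabbb$baa  a
   13  baaaabbb$baabaaaa  a
   14  baabaaaabaaaabbb$  $
   15  bb$baabaaaabaaaab  b
   16  bbb$baabaaaabaaaa  a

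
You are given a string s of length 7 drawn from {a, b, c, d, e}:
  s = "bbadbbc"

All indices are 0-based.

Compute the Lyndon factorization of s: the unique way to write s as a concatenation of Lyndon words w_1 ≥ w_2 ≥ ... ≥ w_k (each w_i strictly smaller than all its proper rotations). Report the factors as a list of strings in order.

emit factor 1: 'b' (i=0, period=1)
emit factor 2: 'b' (i=1, period=1)
emit factor 3: 'adbbc' (i=2, period=5)

["b", "b", "adbbc"]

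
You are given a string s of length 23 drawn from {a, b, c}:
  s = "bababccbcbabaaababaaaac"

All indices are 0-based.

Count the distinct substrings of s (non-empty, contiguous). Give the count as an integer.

rank→(start, suffix):
  0 → (18, 'aaaac')
  1 → (12, 'aaababaaaac')
  2 → (19, 'aaac')
  3 → (13, 'aababaaaac')
  4 → (20, 'aac')
  5 → (16, 'abaaaac')
  6 → (10, 'abaaababaaaac')
  7 → (14, 'ababaaaac')
  8 → (1, 'ababccbcbabaaababaaaac')
  9 → (3, 'abccbcbabaaababaaaac')
  10 → (21, 'ac')
  11 → (17, 'baaaac')
  12 → (11, 'baaababaaaac')
  13 → (15, 'babaaaac')
  14 → (9, 'babaaababaaaac')
  15 → (0, 'bababccbcbabaaababaaaac')
  16 → (2, 'babccbcbabaaababaaaac')
  17 → (7, 'bcbabaaababaaaac')
  18 → (4, 'bccbcbabaaababaaaac')
  19 → (22, 'c')
  20 → (8, 'cbabaaababaaaac')
  21 → (6, 'cbcbabaaababaaaac')
  22 → (5, 'ccbcbabaaababaaaac')

SA = [18, 12, 19, 13, 20, 16, 10, 14, 1, 3, 21, 17, 11, 15, 9, 0, 2, 7, 4, 22, 8, 6, 5]
i: (SA[i-1],SA[i]) lcp shared
  1: (18,12) 3 'aaa'
  2: (12,19) 3 'aaa'
  3: (19,13) 2 'aa'
  4: (13,20) 2 'aa'
  5: (20,16) 1 'a'
  6: (16,10) 5 'abaaa'
  7: (10,14) 3 'aba'
  8: (14,1) 4 'abab'
  9: (1,3) 2 'ab'
  10: (3,21) 1 'a'
  11: (21,17) 0 ''
  12: (17,11) 4 'baaa'
  13: (11,15) 2 'ba'
  14: (15,9) 6 'babaaa'
  15: (9,0) 4 'baba'
  16: (0,2) 3 'bab'
  17: (2,7) 1 'b'
  18: (7,4) 2 'bc'
  19: (4,22) 0 ''
  20: (22,8) 1 'c'
  21: (8,6) 2 'cb'
  22: (6,5) 1 'c'

n(n+1)/2 = 23·24/2 = 276
Σ LCP = 0 + 3 + 3 + 2 + 2 + 1 + 5 + 3 + 4 + 2 + 1 + 0 + 4 + 2 + 6 + 4 + 3 + 1 + 2 + 0 + 1 + 2 + 1 = 52
distinct = 276 − 52 = 224

224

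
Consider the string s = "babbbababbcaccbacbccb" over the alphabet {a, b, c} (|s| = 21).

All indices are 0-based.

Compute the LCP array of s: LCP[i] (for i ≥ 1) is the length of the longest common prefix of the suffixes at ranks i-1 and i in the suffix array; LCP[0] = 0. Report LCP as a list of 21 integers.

[0, 2, 3, 1, 2, 0, 1, 3, 4, 2, 1, 2, 2, 1, 2, 0, 1, 2, 2, 1, 3]

sorted suffixes:
  #0 SA[0]=5  'ababbcaccbacbccb'
  #1 SA[1]=1  'abbbababbcaccbacbccb'
  #2 SA[2]=7  'abbcaccbacbccb'
  #3 SA[3]=15  'acbccb'
  #4 SA[4]=11  'accbacbccb'
  #5 SA[5]=20  'b'
  #6 SA[6]=4  'bababbcaccbacbccb'
  #7 SA[7]=0  'babbbababbcaccbacbccb'
  #8 SA[8]=6  'babbcaccbacbccb'
  #9 SA[9]=14  'bacbccb'
  #10 SA[10]=3  'bbababbcaccbacbccb'
  #11 SA[11]=2  'bbbababbcaccbacbccb'
  #12 SA[12]=8  'bbcaccbacbccb'
  #13 SA[13]=9  'bcaccbacbccb'
  #14 SA[14]=17  'bccb'
  #15 SA[15]=10  'caccbacbccb'
  #16 SA[16]=19  'cb'
  #17 SA[17]=13  'cbacbccb'
  #18 SA[18]=16  'cbccb'
  #19 SA[19]=18  'ccb'
  #20 SA[20]=12  'ccbacbccb'

SA = [5, 1, 7, 15, 11, 20, 4, 0, 6, 14, 3, 2, 8, 9, 17, 10, 19, 13, 16, 18, 12]
i: (SA[i-1],SA[i]) lcp shared
  1: (5,1) 2 'ab'
  2: (1,7) 3 'abb'
  3: (7,15) 1 'a'
  4: (15,11) 2 'ac'
  5: (11,20) 0 ''
  6: (20,4) 1 'b'
  7: (4,0) 3 'bab'
  8: (0,6) 4 'babb'
  9: (6,14) 2 'ba'
  10: (14,3) 1 'b'
  11: (3,2) 2 'bb'
  12: (2,8) 2 'bb'
  13: (8,9) 1 'b'
  14: (9,17) 2 'bc'
  15: (17,10) 0 ''
  16: (10,19) 1 'c'
  17: (19,13) 2 'cb'
  18: (13,16) 2 'cb'
  19: (16,18) 1 'c'
  20: (18,12) 3 'ccb'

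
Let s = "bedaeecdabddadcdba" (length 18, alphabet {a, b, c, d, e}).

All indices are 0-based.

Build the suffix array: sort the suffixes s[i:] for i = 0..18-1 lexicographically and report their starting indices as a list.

rank | idx | suffix
   0 |  17 | a
   1 |   8 | abddadcdba
   2 |  12 | adcdba
   3 |   3 | aeecdabddadcdba
   4 |  16 | ba
   5 |   9 | bddadcdba
   6 |   0 | bedaeecdabddadcdba
   7 |   6 | cdabddadcdba
   8 |  14 | cdba
   9 |   7 | dabddadcdba
  10 |  11 | dadcdba
  11 |   2 | daeecdabddadcdba
  12 |  15 | dba
  13 |  13 | dcdba
  14 |  10 | ddadcdba
  15 |   5 | ecdabddadcdba
  16 |   1 | edaeecdabddadcdba
  17 |   4 | eecdabddadcdba

[17, 8, 12, 3, 16, 9, 0, 6, 14, 7, 11, 2, 15, 13, 10, 5, 1, 4]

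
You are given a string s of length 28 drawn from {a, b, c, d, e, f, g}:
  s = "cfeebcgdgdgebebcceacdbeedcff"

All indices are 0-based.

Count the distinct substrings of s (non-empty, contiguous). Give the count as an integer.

375

sorted suffixes:
  #0 SA[0]=18  'acdbeedcff'
  #1 SA[1]=14  'bcceacdbeedcff'
  #2 SA[2]=4  'bcgdgdgebebcceacdbeedcff'
  #3 SA[3]=12  'bebcceacdbeedcff'
  #4 SA[4]=21  'beedcff'
  #5 SA[5]=15  'cceacdbeedcff'
  #6 SA[6]=19  'cdbeedcff'
  #7 SA[7]=16  'ceacdbeedcff'
  #8 SA[8]=0  'cfeebcgdgdgebebcceacdbeedcff'
  #9 SA[9]=25  'cff'
  #10 SA[10]=5  'cgdgdgebebcceacdbeedcff'
  #11 SA[11]=20  'dbeedcff'
  #12 SA[12]=24  'dcff'
  #13 SA[13]=7  'dgdgebebcceacdbeedcff'
  #14 SA[14]=9  'dgebebcceacdbeedcff'
  #15 SA[15]=17  'eacdbeedcff'
  #16 SA[16]=13  'ebcceacdbeedcff'
  #17 SA[17]=3  'ebcgdgdgebebcceacdbeedcff'
  #18 SA[18]=11  'ebebcceacdbeedcff'
  #19 SA[19]=23  'edcff'
  #20 SA[20]=2  'eebcgdgdgebebcceacdbeedcff'
  #21 SA[21]=22  'eedcff'
  #22 SA[22]=27  'f'
  #23 SA[23]=1  'feebcgdgdgebebcceacdbeedcff'
  #24 SA[24]=26  'ff'
  #25 SA[25]=6  'gdgdgebebcceacdbeedcff'
  #26 SA[26]=8  'gdgebebcceacdbeedcff'
  #27 SA[27]=10  'gebebcceacdbeedcff'

SA = [18, 14, 4, 12, 21, 15, 19, 16, 0, 25, 5, 20, 24, 7, 9, 17, 13, 3, 11, 23, 2, 22, 27, 1, 26, 6, 8, 10]
rank  pair      lcp
   1  s[18:],s[14:]  0  ''
   2  s[14:],s[4:]  2  'bc'
   3  s[4:],s[12:]  1  'b'
   4  s[12:],s[21:]  2  'be'
   5  s[21:],s[15:]  0  ''
   6  s[15:],s[19:]  1  'c'
   7  s[19:],s[16:]  1  'c'
   8  s[16:],s[0:]  1  'c'
   9  s[0:],s[25:]  2  'cf'
  10  s[25:],s[5:]  1  'c'
  11  s[5:],s[20:]  0  ''
  12  s[20:],s[24:]  1  'd'
  13  s[24:],s[7:]  1  'd'
  14  s[7:],s[9:]  2  'dg'
  15  s[9:],s[17:]  0  ''
  16  s[17:],s[13:]  1  'e'
  17  s[13:],s[3:]  3  'ebc'
  18  s[3:],s[11:]  2  'eb'
  19  s[11:],s[23:]  1  'e'
  20  s[23:],s[2:]  1  'e'
  21  s[2:],s[22:]  2  'ee'
  22  s[22:],s[27:]  0  ''
  23  s[27:],s[1:]  1  'f'
  24  s[1:],s[26:]  1  'f'
  25  s[26:],s[6:]  0  ''
  26  s[6:],s[8:]  3  'gdg'
  27  s[8:],s[10:]  1  'g'

n(n+1)/2 = 28·29/2 = 406
Σ LCP = 0 + 0 + 2 + 1 + 2 + 0 + 1 + 1 + 1 + 2 + 1 + 0 + 1 + 1 + 2 + 0 + 1 + 3 + 2 + 1 + 1 + 2 + 0 + 1 + 1 + 0 + 3 + 1 = 31
distinct = 406 − 31 = 375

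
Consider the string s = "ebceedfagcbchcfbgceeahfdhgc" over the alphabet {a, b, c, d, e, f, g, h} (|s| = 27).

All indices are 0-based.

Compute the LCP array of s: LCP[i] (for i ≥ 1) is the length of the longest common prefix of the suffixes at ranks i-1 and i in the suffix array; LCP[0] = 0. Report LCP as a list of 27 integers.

[0, 1, 0, 2, 1, 0, 1, 1, 3, 1, 1, 0, 1, 0, 1, 1, 1, 2, 0, 1, 1, 0, 2, 2, 0, 1, 1]

rank→(start, suffix):
  0 → (7, 'agcbchcfbgceeahfdhgc')
  1 → (20, 'ahfdhgc')
  2 → (1, 'bceedfagcbchcfbgceeahfdhgc')
  3 → (10, 'bchcfbgceeahfdhgc')
  4 → (15, 'bgceeahfdhgc')
  5 → (26, 'c')
  6 → (9, 'cbchcfbgceeahfdhgc')
  7 → (17, 'ceeahfdhgc')
  8 → (2, 'ceedfagcbchcfbgceeahfdhgc')
  9 → (13, 'cfbgceeahfdhgc')
  10 → (11, 'chcfbgceeahfdhgc')
  11 → (5, 'dfagcbchcfbgceeahfdhgc')
  12 → (23, 'dhgc')
  13 → (19, 'eahfdhgc')
  14 → (0, 'ebceedfagcbchcfbgceeahfdhgc')
  15 → (4, 'edfagcbchcfbgceeahfdhgc')
  16 → (18, 'eeahfdhgc')
  17 → (3, 'eedfagcbchcfbgceeahfdhgc')
  18 → (6, 'fagcbchcfbgceeahfdhgc')
  19 → (14, 'fbgceeahfdhgc')
  20 → (22, 'fdhgc')
  21 → (25, 'gc')
  22 → (8, 'gcbchcfbgceeahfdhgc')
  23 → (16, 'gceeahfdhgc')
  24 → (12, 'hcfbgceeahfdhgc')
  25 → (21, 'hfdhgc')
  26 → (24, 'hgc')

SA = [7, 20, 1, 10, 15, 26, 9, 17, 2, 13, 11, 5, 23, 19, 0, 4, 18, 3, 6, 14, 22, 25, 8, 16, 12, 21, 24]
rank  pair      lcp
   1  s[7:],s[20:]  1  'a'
   2  s[20:],s[1:]  0  ''
   3  s[1:],s[10:]  2  'bc'
   4  s[10:],s[15:]  1  'b'
   5  s[15:],s[26:]  0  ''
   6  s[26:],s[9:]  1  'c'
   7  s[9:],s[17:]  1  'c'
   8  s[17:],s[2:]  3  'cee'
   9  s[2:],s[13:]  1  'c'
  10  s[13:],s[11:]  1  'c'
  11  s[11:],s[5:]  0  ''
  12  s[5:],s[23:]  1  'd'
  13  s[23:],s[19:]  0  ''
  14  s[19:],s[0:]  1  'e'
  15  s[0:],s[4:]  1  'e'
  16  s[4:],s[18:]  1  'e'
  17  s[18:],s[3:]  2  'ee'
  18  s[3:],s[6:]  0  ''
  19  s[6:],s[14:]  1  'f'
  20  s[14:],s[22:]  1  'f'
  21  s[22:],s[25:]  0  ''
  22  s[25:],s[8:]  2  'gc'
  23  s[8:],s[16:]  2  'gc'
  24  s[16:],s[12:]  0  ''
  25  s[12:],s[21:]  1  'h'
  26  s[21:],s[24:]  1  'h'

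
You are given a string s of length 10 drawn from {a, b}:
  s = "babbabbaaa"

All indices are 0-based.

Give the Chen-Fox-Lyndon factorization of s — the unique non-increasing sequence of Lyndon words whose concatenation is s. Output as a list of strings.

["b", "abb", "abb", "a", "a", "a"]

emit factor 1: 'b' (i=0, period=1)
emit factor 2: 'abb' (i=1, period=3)
emit factor 3: 'abb' (i=4, period=3)
emit factor 4: 'a' (i=7, period=1)
emit factor 5: 'a' (i=8, period=1)
emit factor 6: 'a' (i=9, period=1)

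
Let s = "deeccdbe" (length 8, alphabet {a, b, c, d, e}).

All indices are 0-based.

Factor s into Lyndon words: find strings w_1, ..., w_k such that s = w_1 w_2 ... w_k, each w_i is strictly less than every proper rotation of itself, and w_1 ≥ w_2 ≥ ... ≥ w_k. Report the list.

["dee", "ccd", "be"]

emit factor 1: 'dee' (i=0, period=3)
emit factor 2: 'ccd' (i=3, period=3)
emit factor 3: 'be' (i=6, period=2)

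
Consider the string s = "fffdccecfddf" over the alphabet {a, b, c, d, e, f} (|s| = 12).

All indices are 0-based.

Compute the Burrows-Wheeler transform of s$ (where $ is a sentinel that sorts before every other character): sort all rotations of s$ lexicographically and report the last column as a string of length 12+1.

fdceffdcdfcf$

rank  rotation       last
    0  $fffdccecfddf  f
    1  ccecfddf$fffd  d
    2  cecfddf$fffdc  c
    3  cfddf$fffdcce  e
    4  dccecfddf$fff  f
    5  ddf$fffdccecf  f
    6  df$fffdccecfd  d
    7  ecfddf$fffdcc  c
    8  f$fffdccecfdd  d
    9  fdccecfddf$ff  f
   10  fddf$fffdccec  c
   11  ffdccecfddf$f  f
   12  fffdccecfddf$  $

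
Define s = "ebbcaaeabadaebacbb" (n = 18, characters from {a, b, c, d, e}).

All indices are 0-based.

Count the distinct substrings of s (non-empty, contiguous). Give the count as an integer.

rank | idx | suffix
   0 |   4 | aaeabadaebacbb
   1 |   7 | abadaebacbb
   2 |  14 | acbb
   3 |   9 | adaebacbb
   4 |   5 | aeabadaebacbb
   5 |  11 | aebacbb
   6 |  17 | b
   7 |  13 | bacbb
   8 |   8 | badaebacbb
   9 |  16 | bb
  10 |   1 | bbcaaeabadaebacbb
  11 |   2 | bcaaeabadaebacbb
  12 |   3 | caaeabadaebacbb
  13 |  15 | cbb
  14 |  10 | daebacbb
  15 |   6 | eabadaebacbb
  16 |  12 | ebacbb
  17 |   0 | ebbcaaeabadaebacbb

SA = [4, 7, 14, 9, 5, 11, 17, 13, 8, 16, 1, 2, 3, 15, 10, 6, 12, 0]
rank  pair      lcp
   1  s[4:],s[7:]  1  'a'
   2  s[7:],s[14:]  1  'a'
   3  s[14:],s[9:]  1  'a'
   4  s[9:],s[5:]  1  'a'
   5  s[5:],s[11:]  2  'ae'
   6  s[11:],s[17:]  0  ''
   7  s[17:],s[13:]  1  'b'
   8  s[13:],s[8:]  2  'ba'
   9  s[8:],s[16:]  1  'b'
  10  s[16:],s[1:]  2  'bb'
  11  s[1:],s[2:]  1  'b'
  12  s[2:],s[3:]  0  ''
  13  s[3:],s[15:]  1  'c'
  14  s[15:],s[10:]  0  ''
  15  s[10:],s[6:]  0  ''
  16  s[6:],s[12:]  1  'e'
  17  s[12:],s[0:]  2  'eb'

n(n+1)/2 = 18·19/2 = 171
Σ LCP = 0 + 1 + 1 + 1 + 1 + 2 + 0 + 1 + 2 + 1 + 2 + 1 + 0 + 1 + 0 + 0 + 1 + 2 = 17
distinct = 171 − 17 = 154

154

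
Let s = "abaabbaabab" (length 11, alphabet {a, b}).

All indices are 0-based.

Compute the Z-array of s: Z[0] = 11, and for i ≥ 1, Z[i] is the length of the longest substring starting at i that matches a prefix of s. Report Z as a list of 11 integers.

[11, 0, 1, 2, 0, 0, 1, 3, 0, 2, 0]

Z[0]=11
i=1: i≥r, start 0; Z[1]=0
i=2: i≥r, start 0; Z[2]=1 grow→box=[2,3)
i=3: i≥r, start 0; Z[3]=2 grow→box=[3,5)
i=4: min(r-i=1, Z[1]=0)=0; Z[4]=0
i=5: i≥r, start 0; Z[5]=0
i=6: i≥r, start 0; Z[6]=1 grow→box=[6,7)
i=7: i≥r, start 0; Z[7]=3 grow→box=[7,10)
i=8: min(r-i=2, Z[1]=0)=0; Z[8]=0
i=9: min(r-i=1, Z[2]=1)=1; Z[9]=2 grow→box=[9,11)
i=10: min(r-i=1, Z[1]=0)=0; Z[10]=0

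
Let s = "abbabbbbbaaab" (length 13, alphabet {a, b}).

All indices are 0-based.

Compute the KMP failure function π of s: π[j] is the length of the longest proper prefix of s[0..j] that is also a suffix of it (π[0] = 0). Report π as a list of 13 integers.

[0, 0, 0, 1, 2, 3, 0, 0, 0, 1, 1, 1, 2]

π[0] = 0
j=1 s[j]='b': π[1]=0 (border '')
j=2 s[j]='b': π[2]=0 (border '')
j=3 s[j]='a': π[3]=1 (border 'a')
j=4 s[j]='b': π[4]=2 (border 'ab')
j=5 s[j]='b': π[5]=3 (border 'abb')
j=6 s[j]='b': k: 3→0; π[6]=0 (border '')
j=7 s[j]='b': π[7]=0 (border '')
j=8 s[j]='b': π[8]=0 (border '')
j=9 s[j]='a': π[9]=1 (border 'a')
j=10 s[j]='a': k: 1→0; π[10]=1 (border 'a')
j=11 s[j]='a': k: 1→0; π[11]=1 (border 'a')
j=12 s[j]='b': π[12]=2 (border 'ab')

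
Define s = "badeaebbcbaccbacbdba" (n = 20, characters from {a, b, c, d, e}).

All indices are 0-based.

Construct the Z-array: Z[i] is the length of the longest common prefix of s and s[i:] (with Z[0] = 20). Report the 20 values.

[20, 0, 0, 0, 0, 0, 1, 1, 0, 2, 0, 0, 0, 2, 0, 0, 1, 0, 2, 0]

Z[0]=20
i=1: fresh scan; Z[1]=0
i=2: fresh scan; Z[2]=0
i=3: fresh scan; Z[3]=0
i=4: fresh scan; Z[4]=0
i=5: fresh scan; Z[5]=0
i=6: fresh scan; Z[6]=1 grow→box=[6,7)
i=7: fresh scan; Z[7]=1 grow→box=[7,8)
i=8: fresh scan; Z[8]=0
i=9: fresh scan; Z[9]=2 grow→box=[9,11)
i=10: min(r-i=1, Z[1]=0)=0; Z[10]=0
i=11: fresh scan; Z[11]=0
i=12: fresh scan; Z[12]=0
i=13: fresh scan; Z[13]=2 grow→box=[13,15)
i=14: min(r-i=1, Z[1]=0)=0; Z[14]=0
i=15: fresh scan; Z[15]=0
i=16: fresh scan; Z[16]=1 grow→box=[16,17)
i=17: fresh scan; Z[17]=0
i=18: fresh scan; Z[18]=2 grow→box=[18,20)
i=19: min(r-i=1, Z[1]=0)=0; Z[19]=0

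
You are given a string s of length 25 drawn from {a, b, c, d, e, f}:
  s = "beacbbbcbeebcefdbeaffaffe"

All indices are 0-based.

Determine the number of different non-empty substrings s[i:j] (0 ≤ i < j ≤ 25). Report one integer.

rank→(start, suffix):
  0 → (2, 'acbbbcbeebcefdbeaffaffe')
  1 → (18, 'affaffe')
  2 → (21, 'affe')
  3 → (4, 'bbbcbeebcefdbeaffaffe')
  4 → (5, 'bbcbeebcefdbeaffaffe')
  5 → (6, 'bcbeebcefdbeaffaffe')
  6 → (11, 'bcefdbeaffaffe')
  7 → (0, 'beacbbbcbeebcefdbeaffaffe')
  8 → (16, 'beaffaffe')
  9 → (8, 'beebcefdbeaffaffe')
  10 → (3, 'cbbbcbeebcefdbeaffaffe')
  11 → (7, 'cbeebcefdbeaffaffe')
  12 → (12, 'cefdbeaffaffe')
  13 → (15, 'dbeaffaffe')
  14 → (24, 'e')
  15 → (1, 'eacbbbcbeebcefdbeaffaffe')
  16 → (17, 'eaffaffe')
  17 → (10, 'ebcefdbeaffaffe')
  18 → (9, 'eebcefdbeaffaffe')
  19 → (13, 'efdbeaffaffe')
  20 → (20, 'faffe')
  21 → (14, 'fdbeaffaffe')
  22 → (23, 'fe')
  23 → (19, 'ffaffe')
  24 → (22, 'ffe')

SA = [2, 18, 21, 4, 5, 6, 11, 0, 16, 8, 3, 7, 12, 15, 24, 1, 17, 10, 9, 13, 20, 14, 23, 19, 22]
rank  pair      lcp
   1  s[2:],s[18:]  1  'a'
   2  s[18:],s[21:]  3  'aff'
   3  s[21:],s[4:]  0  ''
   4  s[4:],s[5:]  2  'bb'
   5  s[5:],s[6:]  1  'b'
   6  s[6:],s[11:]  2  'bc'
   7  s[11:],s[0:]  1  'b'
   8  s[0:],s[16:]  3  'bea'
   9  s[16:],s[8:]  2  'be'
  10  s[8:],s[3:]  0  ''
  11  s[3:],s[7:]  2  'cb'
  12  s[7:],s[12:]  1  'c'
  13  s[12:],s[15:]  0  ''
  14  s[15:],s[24:]  0  ''
  15  s[24:],s[1:]  1  'e'
  16  s[1:],s[17:]  2  'ea'
  17  s[17:],s[10:]  1  'e'
  18  s[10:],s[9:]  1  'e'
  19  s[9:],s[13:]  1  'e'
  20  s[13:],s[20:]  0  ''
  21  s[20:],s[14:]  1  'f'
  22  s[14:],s[23:]  1  'f'
  23  s[23:],s[19:]  1  'f'
  24  s[19:],s[22:]  2  'ff'

n(n+1)/2 = 25·26/2 = 325
Σ LCP = 0 + 1 + 3 + 0 + 2 + 1 + 2 + 1 + 3 + 2 + 0 + 2 + 1 + 0 + 0 + 1 + 2 + 1 + 1 + 1 + 0 + 1 + 1 + 1 + 2 = 29
distinct = 325 − 29 = 296

296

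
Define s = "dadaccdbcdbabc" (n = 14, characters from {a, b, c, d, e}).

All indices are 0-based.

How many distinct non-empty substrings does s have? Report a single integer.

90

sorted suffixes:
  #0 SA[0]=11  'abc'
  #1 SA[1]=3  'accdbcdbabc'
  #2 SA[2]=1  'adaccdbcdbabc'
  #3 SA[3]=10  'babc'
  #4 SA[4]=12  'bc'
  #5 SA[5]=7  'bcdbabc'
  #6 SA[6]=13  'c'
  #7 SA[7]=4  'ccdbcdbabc'
  #8 SA[8]=8  'cdbabc'
  #9 SA[9]=5  'cdbcdbabc'
  #10 SA[10]=2  'daccdbcdbabc'
  #11 SA[11]=0  'dadaccdbcdbabc'
  #12 SA[12]=9  'dbabc'
  #13 SA[13]=6  'dbcdbabc'

SA = [11, 3, 1, 10, 12, 7, 13, 4, 8, 5, 2, 0, 9, 6]
rank  pair      lcp
   1  s[11:],s[3:]  1  'a'
   2  s[3:],s[1:]  1  'a'
   3  s[1:],s[10:]  0  ''
   4  s[10:],s[12:]  1  'b'
   5  s[12:],s[7:]  2  'bc'
   6  s[7:],s[13:]  0  ''
   7  s[13:],s[4:]  1  'c'
   8  s[4:],s[8:]  1  'c'
   9  s[8:],s[5:]  3  'cdb'
  10  s[5:],s[2:]  0  ''
  11  s[2:],s[0:]  2  'da'
  12  s[0:],s[9:]  1  'd'
  13  s[9:],s[6:]  2  'db'

n(n+1)/2 = 14·15/2 = 105
Σ LCP = 0 + 1 + 1 + 0 + 1 + 2 + 0 + 1 + 1 + 3 + 0 + 2 + 1 + 2 = 15
distinct = 105 − 15 = 90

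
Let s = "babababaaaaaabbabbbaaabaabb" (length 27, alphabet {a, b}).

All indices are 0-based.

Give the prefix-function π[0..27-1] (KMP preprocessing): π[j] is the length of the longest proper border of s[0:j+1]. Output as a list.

π[0] = 0
j=1 s[j]='a': π[1]=0 (border '')
j=2 s[j]='b': π[2]=1 (border 'b')
j=3 s[j]='a': π[3]=2 (border 'ba')
j=4 s[j]='b': π[4]=3 (border 'bab')
j=5 s[j]='a': π[5]=4 (border 'baba')
j=6 s[j]='b': π[6]=5 (border 'babab')
j=7 s[j]='a': π[7]=6 (border 'bababa')
j=8 s[j]='a': k: 6→4→2→0; π[8]=0 (border '')
j=9 s[j]='a': π[9]=0 (border '')
j=10 s[j]='a': π[10]=0 (border '')
j=11 s[j]='a': π[11]=0 (border '')
j=12 s[j]='a': π[12]=0 (border '')
j=13 s[j]='b': π[13]=1 (border 'b')
j=14 s[j]='b': k: 1→0; π[14]=1 (border 'b')
j=15 s[j]='a': π[15]=2 (border 'ba')
j=16 s[j]='b': π[16]=3 (border 'bab')
j=17 s[j]='b': k: 3→1→0; π[17]=1 (border 'b')
j=18 s[j]='b': k: 1→0; π[18]=1 (border 'b')
j=19 s[j]='a': π[19]=2 (border 'ba')
j=20 s[j]='a': k: 2→0; π[20]=0 (border '')
j=21 s[j]='a': π[21]=0 (border '')
j=22 s[j]='b': π[22]=1 (border 'b')
j=23 s[j]='a': π[23]=2 (border 'ba')
j=24 s[j]='a': k: 2→0; π[24]=0 (border '')
j=25 s[j]='b': π[25]=1 (border 'b')
j=26 s[j]='b': k: 1→0; π[26]=1 (border 'b')

[0, 0, 1, 2, 3, 4, 5, 6, 0, 0, 0, 0, 0, 1, 1, 2, 3, 1, 1, 2, 0, 0, 1, 2, 0, 1, 1]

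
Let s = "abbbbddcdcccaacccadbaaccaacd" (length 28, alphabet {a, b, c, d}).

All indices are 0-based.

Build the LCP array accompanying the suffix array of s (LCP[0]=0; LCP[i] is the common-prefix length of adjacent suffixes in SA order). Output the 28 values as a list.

[0, 4, 3, 1, 1, 3, 2, 1, 0, 1, 3, 2, 1, 0, 4, 2, 1, 5, 3, 2, 4, 1, 2, 0, 1, 1, 2, 1]

rank | idx | suffix
   0 |  20 | aaccaacd
   1 |  12 | aacccadbaaccaacd
   2 |  24 | aacd
   3 |   0 | abbbbddcdcccaacccadbaaccaacd
   4 |  21 | accaacd
   5 |  13 | acccadbaaccaacd
   6 |  25 | acd
   7 |  17 | adbaaccaacd
   8 |  19 | baaccaacd
   9 |   1 | bbbbddcdcccaacccadbaaccaacd
  10 |   2 | bbbddcdcccaacccadbaaccaacd
  11 |   3 | bbddcdcccaacccadbaaccaacd
  12 |   4 | bddcdcccaacccadbaaccaacd
  13 |  11 | caacccadbaaccaacd
  14 |  23 | caacd
  15 |  16 | cadbaaccaacd
  16 |  10 | ccaacccadbaaccaacd
  17 |  22 | ccaacd
  18 |  15 | ccadbaaccaacd
  19 |   9 | cccaacccadbaaccaacd
  20 |  14 | cccadbaaccaacd
  21 |  26 | cd
  22 |   7 | cdcccaacccadbaaccaacd
  23 |  27 | d
  24 |  18 | dbaaccaacd
  25 |   8 | dcccaacccadbaaccaacd
  26 |   6 | dcdcccaacccadbaaccaacd
  27 |   5 | ddcdcccaacccadbaaccaacd

SA = [20, 12, 24, 0, 21, 13, 25, 17, 19, 1, 2, 3, 4, 11, 23, 16, 10, 22, 15, 9, 14, 26, 7, 27, 18, 8, 6, 5]
[i] adj suffixes → lcp
  [1] 20/12 → 4 ('aacc')
  [2] 12/24 → 3 ('aac')
  [3] 24/0 → 1 ('a')
  [4] 0/21 → 1 ('a')
  [5] 21/13 → 3 ('acc')
  [6] 13/25 → 2 ('ac')
  [7] 25/17 → 1 ('a')
  [8] 17/19 → 0 ('')
  [9] 19/1 → 1 ('b')
  [10] 1/2 → 3 ('bbb')
  [11] 2/3 → 2 ('bb')
  [12] 3/4 → 1 ('b')
  [13] 4/11 → 0 ('')
  [14] 11/23 → 4 ('caac')
  [15] 23/16 → 2 ('ca')
  [16] 16/10 → 1 ('c')
  [17] 10/22 → 5 ('ccaac')
  [18] 22/15 → 3 ('cca')
  [19] 15/9 → 2 ('cc')
  [20] 9/14 → 4 ('ccca')
  [21] 14/26 → 1 ('c')
  [22] 26/7 → 2 ('cd')
  [23] 7/27 → 0 ('')
  [24] 27/18 → 1 ('d')
  [25] 18/8 → 1 ('d')
  [26] 8/6 → 2 ('dc')
  [27] 6/5 → 1 ('d')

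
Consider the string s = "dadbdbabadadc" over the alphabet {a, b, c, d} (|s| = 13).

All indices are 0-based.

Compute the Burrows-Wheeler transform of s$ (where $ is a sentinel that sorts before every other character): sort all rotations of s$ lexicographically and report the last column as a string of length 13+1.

rank  rotation        last
    0  $dadbdbabadadc  c
    1  abadadc$dadbdb  b
    2  adadc$dadbdbab  b
    3  adbdbabadadc$d  d
    4  adc$dadbdbabad  d
    5  babadadc$dadbd  d
    6  badadc$dadbdba  a
    7  bdbabadadc$dad  d
    8  c$dadbdbabadad  d
    9  dadbdbabadadc$  $
   10  dadc$dadbdbaba  a
   11  dbabadadc$dadb  b
   12  dbdbabadadc$da  a
   13  dc$dadbdbabada  a

cbbdddadd$abaa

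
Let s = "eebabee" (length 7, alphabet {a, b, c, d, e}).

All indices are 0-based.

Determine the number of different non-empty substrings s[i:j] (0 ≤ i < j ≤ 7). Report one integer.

23

rank→(start, suffix):
  0 → (3, 'abee')
  1 → (2, 'babee')
  2 → (4, 'bee')
  3 → (6, 'e')
  4 → (1, 'ebabee')
  5 → (5, 'ee')
  6 → (0, 'eebabee')

SA = [3, 2, 4, 6, 1, 5, 0]
[i] adj suffixes → lcp
  [1] 3/2 → 0 ('')
  [2] 2/4 → 1 ('b')
  [3] 4/6 → 0 ('')
  [4] 6/1 → 1 ('e')
  [5] 1/5 → 1 ('e')
  [6] 5/0 → 2 ('ee')

n(n+1)/2 = 7·8/2 = 28
Σ LCP = 0 + 0 + 1 + 0 + 1 + 1 + 2 = 5
distinct = 28 − 5 = 23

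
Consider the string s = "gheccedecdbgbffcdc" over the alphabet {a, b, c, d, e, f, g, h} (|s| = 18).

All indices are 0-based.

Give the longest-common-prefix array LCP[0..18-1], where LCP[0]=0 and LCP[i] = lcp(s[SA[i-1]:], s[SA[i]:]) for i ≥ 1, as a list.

[0, 1, 0, 1, 1, 2, 1, 0, 1, 1, 0, 2, 1, 0, 1, 0, 1, 0]

rank→(start, suffix):
  0 → (12, 'bffcdc')
  1 → (10, 'bgbffcdc')
  2 → (17, 'c')
  3 → (3, 'ccedecdbgbffcdc')
  4 → (8, 'cdbgbffcdc')
  5 → (15, 'cdc')
  6 → (4, 'cedecdbgbffcdc')
  7 → (9, 'dbgbffcdc')
  8 → (16, 'dc')
  9 → (6, 'decdbgbffcdc')
  10 → (2, 'eccedecdbgbffcdc')
  11 → (7, 'ecdbgbffcdc')
  12 → (5, 'edecdbgbffcdc')
  13 → (14, 'fcdc')
  14 → (13, 'ffcdc')
  15 → (11, 'gbffcdc')
  16 → (0, 'gheccedecdbgbffcdc')
  17 → (1, 'heccedecdbgbffcdc')

SA = [12, 10, 17, 3, 8, 15, 4, 9, 16, 6, 2, 7, 5, 14, 13, 11, 0, 1]
rank  pair      lcp
   1  s[12:],s[10:]  1  'b'
   2  s[10:],s[17:]  0  ''
   3  s[17:],s[3:]  1  'c'
   4  s[3:],s[8:]  1  'c'
   5  s[8:],s[15:]  2  'cd'
   6  s[15:],s[4:]  1  'c'
   7  s[4:],s[9:]  0  ''
   8  s[9:],s[16:]  1  'd'
   9  s[16:],s[6:]  1  'd'
  10  s[6:],s[2:]  0  ''
  11  s[2:],s[7:]  2  'ec'
  12  s[7:],s[5:]  1  'e'
  13  s[5:],s[14:]  0  ''
  14  s[14:],s[13:]  1  'f'
  15  s[13:],s[11:]  0  ''
  16  s[11:],s[0:]  1  'g'
  17  s[0:],s[1:]  0  ''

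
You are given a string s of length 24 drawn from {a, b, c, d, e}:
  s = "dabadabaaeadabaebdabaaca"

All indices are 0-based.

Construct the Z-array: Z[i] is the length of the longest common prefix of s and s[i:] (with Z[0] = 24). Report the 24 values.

Z[0]=24
i=1: i≥r, start 0; Z[1]=0
i=2: i≥r, start 0; Z[2]=0
i=3: i≥r, start 0; Z[3]=0
i=4: i≥r, start 0; Z[4]=4 scan→box=[4,8)
i=5: min(r-i=3, Z[1]=0)=0; Z[5]=0
i=6: min(r-i=2, Z[2]=0)=0; Z[6]=0
i=7: min(r-i=1, Z[3]=0)=0; Z[7]=0
i=8: i≥r, start 0; Z[8]=0
i=9: i≥r, start 0; Z[9]=0
i=10: i≥r, start 0; Z[10]=0
i=11: i≥r, start 0; Z[11]=4 scan→box=[11,15)
i=12: min(r-i=3, Z[1]=0)=0; Z[12]=0
i=13: min(r-i=2, Z[2]=0)=0; Z[13]=0
i=14: min(r-i=1, Z[3]=0)=0; Z[14]=0
i=15: i≥r, start 0; Z[15]=0
i=16: i≥r, start 0; Z[16]=0
i=17: i≥r, start 0; Z[17]=4 scan→box=[17,21)
i=18: min(r-i=3, Z[1]=0)=0; Z[18]=0
i=19: min(r-i=2, Z[2]=0)=0; Z[19]=0
i=20: min(r-i=1, Z[3]=0)=0; Z[20]=0
i=21: i≥r, start 0; Z[21]=0
i=22: i≥r, start 0; Z[22]=0
i=23: i≥r, start 0; Z[23]=0

[24, 0, 0, 0, 4, 0, 0, 0, 0, 0, 0, 4, 0, 0, 0, 0, 0, 4, 0, 0, 0, 0, 0, 0]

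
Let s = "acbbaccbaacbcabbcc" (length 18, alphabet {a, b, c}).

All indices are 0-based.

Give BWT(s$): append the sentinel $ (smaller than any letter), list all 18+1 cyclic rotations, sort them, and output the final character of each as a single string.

cbc$abcbcacbcbcaaba

rank  rotation             last
    0  $acbbaccbaacbcabbcc  c
    1  aacbcabbcc$acbbaccb  b
    2  abbcc$acbbaccbaacbc  c
    3  acbbaccbaacbcabbcc$  $
    4  acbcabbcc$acbbaccba  a
    5  accbaacbcabbcc$acbb  b
    6  baacbcabbcc$acbbacc  c
    7  baccbaacbcabbcc$acb  b
    8  bbaccbaacbcabbcc$ac  c
    9  bbcc$acbbaccbaacbca  a
   10  bcabbcc$acbbaccbaac  c
   11  bcc$acbbaccbaacbcab  b
   12  c$acbbaccbaacbcabbc  c
   13  cabbcc$acbbaccbaacb  b
   14  cbaacbcabbcc$acbbac  c
   15  cbbaccbaacbcabbcc$a  a
   16  cbcabbcc$acbbaccbaa  a
   17  cc$acbbaccbaacbcabb  b
   18  ccbaacbcabbcc$acbba  a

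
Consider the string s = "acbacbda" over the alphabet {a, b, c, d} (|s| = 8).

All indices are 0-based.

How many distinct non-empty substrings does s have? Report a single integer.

rank→(start, suffix):
  0 → (7, 'a')
  1 → (0, 'acbacbda')
  2 → (3, 'acbda')
  3 → (2, 'bacbda')
  4 → (5, 'bda')
  5 → (1, 'cbacbda')
  6 → (4, 'cbda')
  7 → (6, 'da')

SA = [7, 0, 3, 2, 5, 1, 4, 6]
rank  pair      lcp
   1  s[7:],s[0:]  1  'a'
   2  s[0:],s[3:]  3  'acb'
   3  s[3:],s[2:]  0  ''
   4  s[2:],s[5:]  1  'b'
   5  s[5:],s[1:]  0  ''
   6  s[1:],s[4:]  2  'cb'
   7  s[4:],s[6:]  0  ''

n(n+1)/2 = 8·9/2 = 36
Σ LCP = 0 + 1 + 3 + 0 + 1 + 0 + 2 + 0 = 7
distinct = 36 − 7 = 29

29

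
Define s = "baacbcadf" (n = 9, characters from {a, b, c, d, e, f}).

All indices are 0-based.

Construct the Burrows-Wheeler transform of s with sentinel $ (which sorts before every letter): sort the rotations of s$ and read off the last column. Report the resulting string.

fbac$cbaad

rank  rotation    last
    0  $baacbcadf  f
    1  aacbcadf$b  b
    2  acbcadf$ba  a
    3  adf$baacbc  c
    4  baacbcadf$  $
    5  bcadf$baac  c
    6  cadf$baacb  b
    7  cbcadf$baa  a
    8  df$baacbca  a
    9  f$baacbcad  d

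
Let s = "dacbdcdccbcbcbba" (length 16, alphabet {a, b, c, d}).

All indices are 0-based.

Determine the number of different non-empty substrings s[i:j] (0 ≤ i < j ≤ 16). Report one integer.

rank→(start, suffix):
  0 → (15, 'a')
  1 → (1, 'acbdcdccbcbcbba')
  2 → (14, 'ba')
  3 → (13, 'bba')
  4 → (11, 'bcbba')
  5 → (9, 'bcbcbba')
  6 → (3, 'bdcdccbcbcbba')
  7 → (12, 'cbba')
  8 → (10, 'cbcbba')
  9 → (8, 'cbcbcbba')
  10 → (2, 'cbdcdccbcbcbba')
  11 → (7, 'ccbcbcbba')
  12 → (5, 'cdccbcbcbba')
  13 → (0, 'dacbdcdccbcbcbba')
  14 → (6, 'dccbcbcbba')
  15 → (4, 'dcdccbcbcbba')

SA = [15, 1, 14, 13, 11, 9, 3, 12, 10, 8, 2, 7, 5, 0, 6, 4]
[i] adj suffixes → lcp
  [1] 15/1 → 1 ('a')
  [2] 1/14 → 0 ('')
  [3] 14/13 → 1 ('b')
  [4] 13/11 → 1 ('b')
  [5] 11/9 → 3 ('bcb')
  [6] 9/3 → 1 ('b')
  [7] 3/12 → 0 ('')
  [8] 12/10 → 2 ('cb')
  [9] 10/8 → 4 ('cbcb')
  [10] 8/2 → 2 ('cb')
  [11] 2/7 → 1 ('c')
  [12] 7/5 → 1 ('c')
  [13] 5/0 → 0 ('')
  [14] 0/6 → 1 ('d')
  [15] 6/4 → 2 ('dc')

n(n+1)/2 = 16·17/2 = 136
Σ LCP = 0 + 1 + 0 + 1 + 1 + 3 + 1 + 0 + 2 + 4 + 2 + 1 + 1 + 0 + 1 + 2 = 20
distinct = 136 − 20 = 116

116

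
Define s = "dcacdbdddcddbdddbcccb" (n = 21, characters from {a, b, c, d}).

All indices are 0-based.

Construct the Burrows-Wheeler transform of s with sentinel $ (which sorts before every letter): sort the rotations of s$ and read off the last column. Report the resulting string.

bccddddccbadddc$ddcdbb

rank  rotation                last
    0  $dcacdbdddcddbdddbcccb  b
    1  acdbdddcddbdddbcccb$dc  c
    2  b$dcacdbdddcddbdddbccc  c
    3  bcccb$dcacdbdddcddbddd  d
    4  bdddbcccb$dcacdbdddcdd  d
    5  bdddcddbdddbcccb$dcacd  d
    6  cacdbdddcddbdddbcccb$d  d
    7  cb$dcacdbdddcddbdddbcc  c
    8  ccb$dcacdbdddcddbdddbc  c
    9  cccb$dcacdbdddcddbdddb  b
   10  cdbdddcddbdddbcccb$dca  a
   11  cddbdddbcccb$dcacdbddd  d
   12  dbcccb$dcacdbdddcddbdd  d
   13  dbdddbcccb$dcacdbdddcd  d
   14  dbdddcddbdddbcccb$dcac  c
   15  dcacdbdddcddbdddbcccb$  $
   16  dcddbdddbcccb$dcacdbdd  d
   17  ddbcccb$dcacdbdddcddbd  d
   18  ddbdddbcccb$dcacdbdddc  c
   19  ddcddbdddbcccb$dcacdbd  d
   20  dddbcccb$dcacdbdddcddb  b
   21  dddcddbdddbcccb$dcacdb  b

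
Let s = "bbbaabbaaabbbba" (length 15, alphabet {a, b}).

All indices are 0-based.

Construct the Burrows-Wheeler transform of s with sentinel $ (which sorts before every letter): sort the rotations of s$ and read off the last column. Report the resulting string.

abbbaaabbbbabb$a

rank  rotation          last
    0  $bbbaabbaaabbbba  a
    1  a$bbbaabbaaabbbb  b
    2  aaabbbba$bbbaabb  b
    3  aabbaaabbbba$bbb  b
    4  aabbbba$bbbaabba  a
    5  abbaaabbbba$bbba  a
    6  abbbba$bbbaabbaa  a
    7  ba$bbbaabbaaabbb  b
    8  baaabbbba$bbbaab  b
    9  baabbaaabbbba$bb  b
   10  bba$bbbaabbaaabb  b
   11  bbaaabbbba$bbbaa  a
   12  bbaabbaaabbbba$b  b
   13  bbba$bbbaabbaaab  b
   14  bbbaabbaaabbbba$  $
   15  bbbba$bbbaabbaaa  a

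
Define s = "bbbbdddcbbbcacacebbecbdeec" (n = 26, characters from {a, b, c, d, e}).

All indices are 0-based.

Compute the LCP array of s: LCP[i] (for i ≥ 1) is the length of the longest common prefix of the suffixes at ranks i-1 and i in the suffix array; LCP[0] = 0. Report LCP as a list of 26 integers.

rank→(start, suffix):
  0 → (12, 'acacebbecbdeec')
  1 → (14, 'acebbecbdeec')
  2 → (0, 'bbbbdddcbbbcacacebbecbdeec')
  3 → (8, 'bbbcacacebbecbdeec')
  4 → (1, 'bbbdddcbbbcacacebbecbdeec')
  5 → (9, 'bbcacacebbecbdeec')
  6 → (2, 'bbdddcbbbcacacebbecbdeec')
  7 → (17, 'bbecbdeec')
  8 → (10, 'bcacacebbecbdeec')
  9 → (3, 'bdddcbbbcacacebbecbdeec')
  10 → (21, 'bdeec')
  11 → (18, 'becbdeec')
  12 → (25, 'c')
  13 → (11, 'cacacebbecbdeec')
  14 → (13, 'cacebbecbdeec')
  15 → (7, 'cbbbcacacebbecbdeec')
  16 → (20, 'cbdeec')
  17 → (15, 'cebbecbdeec')
  18 → (6, 'dcbbbcacacebbecbdeec')
  19 → (5, 'ddcbbbcacacebbecbdeec')
  20 → (4, 'dddcbbbcacacebbecbdeec')
  21 → (22, 'deec')
  22 → (16, 'ebbecbdeec')
  23 → (24, 'ec')
  24 → (19, 'ecbdeec')
  25 → (23, 'eec')

SA = [12, 14, 0, 8, 1, 9, 2, 17, 10, 3, 21, 18, 25, 11, 13, 7, 20, 15, 6, 5, 4, 22, 16, 24, 19, 23]
rank  pair      lcp
   1  s[12:],s[14:]  2  'ac'
   2  s[14:],s[0:]  0  ''
   3  s[0:],s[8:]  3  'bbb'
   4  s[8:],s[1:]  3  'bbb'
   5  s[1:],s[9:]  2  'bb'
   6  s[9:],s[2:]  2  'bb'
   7  s[2:],s[17:]  2  'bb'
   8  s[17:],s[10:]  1  'b'
   9  s[10:],s[3:]  1  'b'
  10  s[3:],s[21:]  2  'bd'
  11  s[21:],s[18:]  1  'b'
  12  s[18:],s[25:]  0  ''
  13  s[25:],s[11:]  1  'c'
  14  s[11:],s[13:]  3  'cac'
  15  s[13:],s[7:]  1  'c'
  16  s[7:],s[20:]  2  'cb'
  17  s[20:],s[15:]  1  'c'
  18  s[15:],s[6:]  0  ''
  19  s[6:],s[5:]  1  'd'
  20  s[5:],s[4:]  2  'dd'
  21  s[4:],s[22:]  1  'd'
  22  s[22:],s[16:]  0  ''
  23  s[16:],s[24:]  1  'e'
  24  s[24:],s[19:]  2  'ec'
  25  s[19:],s[23:]  1  'e'

[0, 2, 0, 3, 3, 2, 2, 2, 1, 1, 2, 1, 0, 1, 3, 1, 2, 1, 0, 1, 2, 1, 0, 1, 2, 1]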